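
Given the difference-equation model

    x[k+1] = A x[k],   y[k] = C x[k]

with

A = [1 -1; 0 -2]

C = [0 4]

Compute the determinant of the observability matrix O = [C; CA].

CA = [[0, -8]]
Observability matrix O = [C; CA] = [[0, 4], [0, -8]]
det(O) = 0·(-8) - 4·0 = 0 - 0 = 0
Since det(O) = 0, rank(O) < 2 and the system is not completely observable.

0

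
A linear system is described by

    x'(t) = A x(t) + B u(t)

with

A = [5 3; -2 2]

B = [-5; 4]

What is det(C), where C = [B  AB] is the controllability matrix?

AB = [[-13], [18]]
Controllability matrix C = [B  AB] = [[-5, -13], [4, 18]]
det(C) = (-5)·18 - (-13)·4 = -90 - (-52) = -38
Since det(C) ≠ 0, rank(C) = 2 and the system is completely controllable.

-38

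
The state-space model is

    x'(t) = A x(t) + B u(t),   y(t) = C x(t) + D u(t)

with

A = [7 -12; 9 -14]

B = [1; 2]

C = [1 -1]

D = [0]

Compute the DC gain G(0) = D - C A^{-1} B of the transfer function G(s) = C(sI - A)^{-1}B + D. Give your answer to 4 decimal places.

G(0) = C(-A)^{-1}B + D = -C A^{-1} B + D.
det A = 10, so A^{-1} = (1/10)·adj(A) = [[-7/5, 6/5], [-9/10, 7/10]]
A^{-1} B = [1, 1/2]^T
C A^{-1} B = 1/2
G(0) = D - C A^{-1} B = 0 - (1/2) = -1/2 ≈ -0.5000

-0.5000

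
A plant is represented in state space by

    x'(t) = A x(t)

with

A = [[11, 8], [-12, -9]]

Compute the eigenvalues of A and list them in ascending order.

det(sI - A) = s^2 - (tr A)s + det A, with tr A = 11 + (-9) = 2 and det A = 11·(-9) - 8·(-12) = -99 - (-96) = -3.
So p(s) = det(sI - A) = s^2 - 2s - 3.
Factor s^2 - 2s - 3: two numbers with sum 2 and product -3 are 3 and -1, so s^2 - 2s - 3 = (s - 3)(s + 1).
Hence p(s) = (s - 3) (s + 1), with roots -1, 3.
At least one eigenvalue has non-negative real part, so the system is not asymptotically stable.

-1, 3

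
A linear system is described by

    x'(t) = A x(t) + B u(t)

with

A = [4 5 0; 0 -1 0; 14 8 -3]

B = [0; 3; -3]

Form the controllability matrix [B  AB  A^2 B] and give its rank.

AB = [[15], [-3], [33]]
A^2B = [[45], [3], [87]]
Controllability matrix C = [B  AB  A^2B] = [[0, 15, 45], [3, -3, 3], [-3, 33, 87]]
The rows r1, r2, r3 of C are linearly dependent: -2·r1 + r2 + r3 = 0 (check each entry), so rank(C) ≤ 2.
The 2×2 minor from rows 1, 2, columns 1, 2 is 0·(-3) - 15·3 = 0 - 45 = -45 ≠ 0, so rank(C) = 2.
rank(C) = 2 < n = 3, so the pair (A, B) is not completely controllable.

2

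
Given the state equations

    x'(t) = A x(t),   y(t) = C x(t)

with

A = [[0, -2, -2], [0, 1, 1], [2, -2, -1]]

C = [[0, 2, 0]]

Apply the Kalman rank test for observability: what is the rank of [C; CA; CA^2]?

CA = [[0, 2, 2]]
CA^2 = [[4, -2, 0]]
Observability matrix O = [C; CA; CA^2] = [[0, 2, 0], [0, 2, 2], [4, -2, 0]]
det(O) = 0·(2·0 - 2·(-2)) - 2·(0·0 - 2·4) + 0·(0·(-2) - 2·4) = 0·4 - 2·(-8) + 0·(-8) = 16 ≠ 0, so rank(O) = 3.
rank(O) = 3 = n, so the pair (A, C) is completely observable.

3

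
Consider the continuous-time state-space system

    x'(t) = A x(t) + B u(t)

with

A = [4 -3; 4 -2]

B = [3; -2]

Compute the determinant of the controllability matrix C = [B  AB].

AB = [[18], [16]]
Controllability matrix C = [B  AB] = [[3, 18], [-2, 16]]
det(C) = 3·16 - 18·(-2) = 48 - (-36) = 84
Since det(C) ≠ 0, rank(C) = 2 and the system is completely controllable.

84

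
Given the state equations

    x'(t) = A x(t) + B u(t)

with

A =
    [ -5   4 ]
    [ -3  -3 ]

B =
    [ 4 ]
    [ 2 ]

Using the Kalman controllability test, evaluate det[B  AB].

-48

AB = [[-12], [-18]]
Controllability matrix C = [B  AB] = [[4, -12], [2, -18]]
det(C) = 4·(-18) - (-12)·2 = -72 - (-24) = -48
Since det(C) ≠ 0, rank(C) = 2 and the system is completely controllable.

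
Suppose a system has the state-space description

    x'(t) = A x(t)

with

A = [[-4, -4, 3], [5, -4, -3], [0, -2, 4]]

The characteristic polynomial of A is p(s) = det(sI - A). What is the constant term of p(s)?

Expand det(sI - A) for the 3×3 matrix.
p(s) = s^3 + 4s^2 - 2s - 138.
(Check: constant term = det(-A) = (-1)^3 det A = -138; coefficient of s^2 = -tr A = 4.)
The constant term is -138.

-138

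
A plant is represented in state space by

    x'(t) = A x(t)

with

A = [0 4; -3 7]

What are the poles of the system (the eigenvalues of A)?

det(sI - A) = s^2 - (tr A)s + det A, with tr A = 0 + 7 = 7 and det A = 0·7 - 4·(-3) = 0 - (-12) = 12.
So p(s) = det(sI - A) = s^2 - 7s + 12.
Factor s^2 - 7s + 12: two numbers with sum 7 and product 12 are 4 and 3, so s^2 - 7s + 12 = (s - 4)(s - 3).
Hence p(s) = (s - 4) (s - 3), with roots 3, 4.
At least one eigenvalue has non-negative real part, so the system is not asymptotically stable.

3, 4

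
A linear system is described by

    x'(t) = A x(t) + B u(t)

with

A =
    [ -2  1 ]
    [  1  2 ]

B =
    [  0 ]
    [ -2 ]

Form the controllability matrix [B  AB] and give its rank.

AB = [[-2], [-4]]
Controllability matrix C = [B  AB] = [[0, -2], [-2, -4]]
det(C) = 0·(-4) - (-2)·(-2) = 0 - 4 = -4 ≠ 0, so rank(C) = 2.
rank(C) = 2 = n, so the pair (A, B) is completely controllable.

2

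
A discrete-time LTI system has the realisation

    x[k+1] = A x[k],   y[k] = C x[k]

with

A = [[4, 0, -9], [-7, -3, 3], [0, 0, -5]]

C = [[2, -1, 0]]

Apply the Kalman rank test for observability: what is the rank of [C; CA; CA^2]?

2

CA = [[15, 3, -21]]
CA^2 = [[39, -9, -21]]
Observability matrix O = [C; CA; CA^2] = [[2, -1, 0], [15, 3, -21], [39, -9, -21]]
The columns c1, c2, c3 of O are linearly dependent: c1 + 2·c2 + c3 = 0 (check each entry), so rank(O) ≤ 2.
The 2×2 minor from rows 1, 2, columns 1, 2 is 2·3 - (-1)·15 = 6 - (-15) = 21 ≠ 0, so rank(O) = 2.
rank(O) = 2 < n = 3, so the pair (A, C) is not completely observable.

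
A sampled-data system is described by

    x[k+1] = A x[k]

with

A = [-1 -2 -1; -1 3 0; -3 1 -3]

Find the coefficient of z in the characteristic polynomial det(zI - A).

-14

Expand det(zI - A) for the 3×3 matrix.
p(z) = z^3 + z^2 - 14z - 7.
(Check: constant term = det(-A) = (-1)^3 det A = -7; coefficient of z^2 = -tr A = 1.)
The coefficient of z is -14.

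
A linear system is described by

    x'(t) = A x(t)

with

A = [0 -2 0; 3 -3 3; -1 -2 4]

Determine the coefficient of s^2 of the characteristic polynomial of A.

-1

Expand det(sI - A) for the 3×3 matrix.
p(s) = s^3 - s^2 - 30.
(Check: constant term = det(-A) = (-1)^3 det A = -30; coefficient of s^2 = -tr A = -1.)
The coefficient of s^2 is -1.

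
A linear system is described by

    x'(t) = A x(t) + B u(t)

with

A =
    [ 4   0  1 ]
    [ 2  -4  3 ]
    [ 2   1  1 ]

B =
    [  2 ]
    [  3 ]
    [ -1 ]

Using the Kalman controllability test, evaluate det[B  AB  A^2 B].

AB = [[7], [-11], [6]]
A^2B = [[34], [76], [9]]
Controllability matrix C = [B  AB  A^2B] = [[2, 7, 34], [3, -11, 76], [-1, 6, 9]]
Expanding along the first row, det(C) = 2·((-11)·9 - 76·6) - 7·(3·9 - 76·(-1)) + 34·(3·6 - (-11)·(-1)) = 2·(-555) - 7·103 + 34·7 = -1593
Since det(C) ≠ 0, rank(C) = 3 and the system is completely controllable.

-1593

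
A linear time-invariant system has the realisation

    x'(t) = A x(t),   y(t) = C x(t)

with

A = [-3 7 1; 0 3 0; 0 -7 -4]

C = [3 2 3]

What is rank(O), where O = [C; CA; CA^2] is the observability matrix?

2

CA = [[-9, 6, -9]]
CA^2 = [[27, 18, 27]]
Observability matrix O = [C; CA; CA^2] = [[3, 2, 3], [-9, 6, -9], [27, 18, 27]]
The columns c1, c2, c3 of O are linearly dependent: -c1 + c3 = 0 (check each entry), so rank(O) ≤ 2.
The 2×2 minor from rows 1, 2, columns 1, 2 is 3·6 - 2·(-9) = 18 - (-18) = 36 ≠ 0, so rank(O) = 2.
rank(O) = 2 < n = 3, so the pair (A, C) is not completely observable.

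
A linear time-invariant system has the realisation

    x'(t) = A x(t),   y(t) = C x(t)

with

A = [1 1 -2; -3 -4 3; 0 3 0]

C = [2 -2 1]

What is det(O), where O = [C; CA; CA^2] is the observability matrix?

-1323

CA = [[8, 13, -10]]
CA^2 = [[-31, -74, 23]]
Observability matrix O = [C; CA; CA^2] = [[2, -2, 1], [8, 13, -10], [-31, -74, 23]]
Expanding along the first row, det(O) = 2·(13·23 - (-10)·(-74)) - (-2)·(8·23 - (-10)·(-31)) + 1·(8·(-74) - 13·(-31)) = 2·(-441) - (-2)·(-126) + 1·(-189) = -1323
Since det(O) ≠ 0, rank(O) = 3 and the system is completely observable.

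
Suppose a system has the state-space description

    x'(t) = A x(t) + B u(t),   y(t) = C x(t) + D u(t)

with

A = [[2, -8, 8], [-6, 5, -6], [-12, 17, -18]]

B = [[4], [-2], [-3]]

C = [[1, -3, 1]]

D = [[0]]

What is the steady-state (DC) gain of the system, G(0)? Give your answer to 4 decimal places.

13.7500

G(0) = C(-A)^{-1}B + D = -C A^{-1} B + D.
det A = -24, so A^{-1} = (1/-24)·adj(A) = [[-1/2, 1/3, -1/3], [3/2, -5/2, 3/2], [7/4, -31/12, 19/12]]
A^{-1} B = [-5/3, 13/2, 89/12]^T
C A^{-1} B = -55/4
G(0) = D - C A^{-1} B = 0 - (-55/4) = 55/4 ≈ 13.7500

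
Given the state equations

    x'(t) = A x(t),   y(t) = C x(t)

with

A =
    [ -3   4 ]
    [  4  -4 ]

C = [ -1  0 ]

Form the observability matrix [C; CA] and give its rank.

CA = [[3, -4]]
Observability matrix O = [C; CA] = [[-1, 0], [3, -4]]
det(O) = (-1)·(-4) - 0·3 = 4 - 0 = 4 ≠ 0, so rank(O) = 2.
rank(O) = 2 = n, so the pair (A, C) is completely observable.

2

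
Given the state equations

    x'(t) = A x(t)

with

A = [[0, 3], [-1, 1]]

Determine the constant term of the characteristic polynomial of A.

3

For a 2×2 matrix, det(sI - A) = s^2 - (tr A)s + det A.
tr A = 1, det A = 3.
So p(s) = s^2 - s + 3.
The constant term is 3.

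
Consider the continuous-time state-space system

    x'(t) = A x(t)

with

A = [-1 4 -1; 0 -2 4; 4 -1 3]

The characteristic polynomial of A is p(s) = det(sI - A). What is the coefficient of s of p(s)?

1

Expand det(sI - A) for the 3×3 matrix.
p(s) = s^3 + s - 58.
(Check: constant term = det(-A) = (-1)^3 det A = -58; coefficient of s^2 = -tr A = 0.)
The coefficient of s is 1.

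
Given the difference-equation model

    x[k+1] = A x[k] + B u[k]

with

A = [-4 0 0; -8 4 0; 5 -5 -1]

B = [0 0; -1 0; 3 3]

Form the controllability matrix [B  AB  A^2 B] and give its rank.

AB = [[0, 0], [-4, 0], [2, -3]]
A^2B = [[0, 0], [-16, 0], [18, 3]]
Controllability matrix C = [B  AB  A^2B] = [[0, 0, 0, 0, 0, 0], [-1, 0, -4, 0, -16, 0], [3, 3, 2, -3, 18, 3]]
Row 1 of C is identically zero, so rank(C) ≤ 2.
The 2×2 minor from rows 2, 3, columns 1, 2 is (-1)·3 - 0·3 = -3 - 0 = -3 ≠ 0, so rank(C) = 2.
rank(C) = 2 < n = 3, so the pair (A, B) is not completely controllable.

2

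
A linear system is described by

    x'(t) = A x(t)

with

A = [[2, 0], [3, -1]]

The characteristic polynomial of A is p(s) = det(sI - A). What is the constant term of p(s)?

-2

For a 2×2 matrix, det(sI - A) = s^2 - (tr A)s + det A.
tr A = 1, det A = -2.
So p(s) = s^2 - s - 2.
The constant term is -2.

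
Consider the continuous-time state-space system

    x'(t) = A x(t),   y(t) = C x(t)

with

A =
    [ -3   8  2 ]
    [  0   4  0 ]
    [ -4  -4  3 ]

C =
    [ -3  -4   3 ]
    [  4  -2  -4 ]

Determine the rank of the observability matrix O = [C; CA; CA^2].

2

CA = [[-3, -52, 3], [4, 40, -4]]
CA^2 = [[-3, -244, 3], [4, 208, -4]]
Observability matrix O = [C; CA; CA^2] = [[-3, -4, 3], [4, -2, -4], [-3, -52, 3], [4, 40, -4], [-3, -244, 3], [4, 208, -4]]
The columns c1, c2, c3 of O are linearly dependent: c1 + c3 = 0 (check each entry), so rank(O) ≤ 2.
The 2×2 minor from rows 1, 2, columns 1, 2 is (-3)·(-2) - (-4)·4 = 6 - (-16) = 22 ≠ 0, so rank(O) = 2.
rank(O) = 2 < n = 3, so the pair (A, C) is not completely observable.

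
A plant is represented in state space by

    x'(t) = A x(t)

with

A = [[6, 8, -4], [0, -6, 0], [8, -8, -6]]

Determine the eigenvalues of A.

det(sI - A) = s^3 - (tr A)s^2 + (M11 + M22 + M33)s - det A, where Mii is the 2×2 principal minor of A obtained by deleting row i and column i.
tr A = 6 + (-6) + (-6) = -6; M11 = (-6)·(-6) - 0·(-8) = 36 - 0 = 36; M22 = 6·(-6) - (-4)·8 = -36 - (-32) = -4; M33 = 6·(-6) - 8·0 = -36 - 0 = -36; sum of minors = -4.
det A = 6·((-6)·(-6) - 0·(-8)) - 8·(0·(-6) - 0·8) + (-4)·(0·(-8) - (-6)·8) = 6·36 - 8·0 + (-4)·48 = 24.
So p(s) = det(sI - A) = s^3 + 6s^2 - 4s - 24.
Rational-root test: any integer root divides -24. Testing small divisors, s = -2 works: p(-2) = -8 + 24 + 8 + (-24) = 0, so (s + 2) is a factor.
Dividing, p(s) = (s + 2)(s^2 + 4s - 12).
Factor s^2 + 4s - 12: two numbers with sum -4 and product -12 are 2 and -6, so s^2 + 4s - 12 = (s - 2)(s + 6).
Hence p(s) = (s - 2) (s + 2) (s + 6), with roots -6, -2, 2.
At least one eigenvalue has non-negative real part, so the system is not asymptotically stable.

-6, -2, 2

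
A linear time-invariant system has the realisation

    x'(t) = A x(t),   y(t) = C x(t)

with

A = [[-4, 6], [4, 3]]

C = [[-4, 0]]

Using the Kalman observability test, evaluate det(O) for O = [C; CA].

CA = [[16, -24]]
Observability matrix O = [C; CA] = [[-4, 0], [16, -24]]
det(O) = (-4)·(-24) - 0·16 = 96 - 0 = 96
Since det(O) ≠ 0, rank(O) = 2 and the system is completely observable.

96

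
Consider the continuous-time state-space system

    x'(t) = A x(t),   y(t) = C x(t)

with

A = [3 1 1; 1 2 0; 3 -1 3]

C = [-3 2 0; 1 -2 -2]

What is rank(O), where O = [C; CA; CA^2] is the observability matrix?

3

CA = [[-7, 1, -3], [-5, -1, -5]]
CA^2 = [[-29, -2, -16], [-31, -2, -20]]
Observability matrix O = [C; CA; CA^2] = [[-3, 2, 0], [1, -2, -2], [-7, 1, -3], [-5, -1, -5], [-29, -2, -16], [-31, -2, -20]]
Take the 3×3 submatrix of O formed by rows 1, 2, 3: [[-3, 2, 0], [1, -2, -2], [-7, 1, -3]]. Its determinant is (-3)·((-2)·(-3) - (-2)·1) - 2·(1·(-3) - (-2)·(-7)) + 0·(1·1 - (-2)·(-7)) = (-3)·8 - 2·(-17) + 0·(-13) = 10 ≠ 0.
So rank(O) ≥ 3; since O has 3 columns, rank(O) = 3.
rank(O) = 3 = n, so the pair (A, C) is completely observable.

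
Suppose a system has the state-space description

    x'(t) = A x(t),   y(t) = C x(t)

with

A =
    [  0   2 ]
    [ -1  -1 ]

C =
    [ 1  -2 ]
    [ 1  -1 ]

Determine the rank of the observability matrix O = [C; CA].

2

CA = [[2, 4], [1, 3]]
Observability matrix O = [C; CA] = [[1, -2], [1, -1], [2, 4], [1, 3]]
Take the 2×2 submatrix of O formed by rows 1, 2: [[1, -2], [1, -1]]. Its determinant is 1·(-1) - (-2)·1 = -1 - (-2) = 1 ≠ 0.
So rank(O) ≥ 2; since O has 2 columns, rank(O) = 2.
rank(O) = 2 = n, so the pair (A, C) is completely observable.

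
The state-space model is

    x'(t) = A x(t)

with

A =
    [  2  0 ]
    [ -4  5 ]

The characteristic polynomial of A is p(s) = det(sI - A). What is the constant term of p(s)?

For a 2×2 matrix, det(sI - A) = s^2 - (tr A)s + det A.
tr A = 7, det A = 10.
So p(s) = s^2 - 7s + 10.
The constant term is 10.

10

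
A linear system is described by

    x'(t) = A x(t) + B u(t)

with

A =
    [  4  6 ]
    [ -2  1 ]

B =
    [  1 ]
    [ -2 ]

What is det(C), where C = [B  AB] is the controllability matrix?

AB = [[-8], [-4]]
Controllability matrix C = [B  AB] = [[1, -8], [-2, -4]]
det(C) = 1·(-4) - (-8)·(-2) = -4 - 16 = -20
Since det(C) ≠ 0, rank(C) = 2 and the system is completely controllable.

-20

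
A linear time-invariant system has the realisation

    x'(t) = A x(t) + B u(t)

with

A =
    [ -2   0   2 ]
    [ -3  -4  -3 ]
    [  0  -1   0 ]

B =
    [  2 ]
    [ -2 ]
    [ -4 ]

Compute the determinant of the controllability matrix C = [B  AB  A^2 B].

AB = [[-12], [14], [2]]
A^2B = [[28], [-26], [-14]]
Controllability matrix C = [B  AB  A^2B] = [[2, -12, 28], [-2, 14, -26], [-4, 2, -14]]
Expanding along the first row, det(C) = 2·(14·(-14) - (-26)·2) - (-12)·((-2)·(-14) - (-26)·(-4)) + 28·((-2)·2 - 14·(-4)) = 2·(-144) - (-12)·(-76) + 28·52 = 256
Since det(C) ≠ 0, rank(C) = 3 and the system is completely controllable.

256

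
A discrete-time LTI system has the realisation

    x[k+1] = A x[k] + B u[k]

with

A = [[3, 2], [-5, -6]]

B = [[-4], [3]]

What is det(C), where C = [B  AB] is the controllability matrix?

10

AB = [[-6], [2]]
Controllability matrix C = [B  AB] = [[-4, -6], [3, 2]]
det(C) = (-4)·2 - (-6)·3 = -8 - (-18) = 10
Since det(C) ≠ 0, rank(C) = 2 and the system is completely controllable.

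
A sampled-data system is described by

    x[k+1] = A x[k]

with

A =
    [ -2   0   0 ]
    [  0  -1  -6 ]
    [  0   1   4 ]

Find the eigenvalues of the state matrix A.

det(zI - A) = z^3 - (tr A)z^2 + (M11 + M22 + M33)z - det A, where Mii is the 2×2 principal minor of A obtained by deleting row i and column i.
tr A = (-2) + (-1) + 4 = 1; M11 = (-1)·4 - (-6)·1 = -4 - (-6) = 2; M22 = (-2)·4 - 0·0 = -8 - 0 = -8; M33 = (-2)·(-1) - 0·0 = 2 - 0 = 2; sum of minors = -4.
det A = (-2)·((-1)·4 - (-6)·1) - 0·(0·4 - (-6)·0) + 0·(0·1 - (-1)·0) = (-2)·2 - 0·0 + 0·0 = -4.
So p(z) = det(zI - A) = z^3 - z^2 - 4z + 4.
Rational-root test: any integer root divides 4. Testing small divisors, z = 1 works: p(1) = 1 + (-1) + (-4) + 4 = 0, so (z - 1) is a factor.
Dividing, p(z) = (z - 1)(z^2 - 4).
Factor z^2 - 4: two numbers with sum 0 and product -4 are 2 and -2, so z^2 - 4 = (z - 2)(z + 2).
Hence p(z) = (z - 2) (z - 1) (z + 2), with roots -2, 1, 2.

-2, 1, 2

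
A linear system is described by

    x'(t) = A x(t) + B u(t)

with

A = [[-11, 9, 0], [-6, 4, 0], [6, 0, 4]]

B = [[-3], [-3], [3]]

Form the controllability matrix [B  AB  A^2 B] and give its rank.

1

AB = [[6], [6], [-6]]
A^2B = [[-12], [-12], [12]]
Controllability matrix C = [B  AB  A^2B] = [[-3, 6, -12], [-3, 6, -12], [3, -6, 12]]
Every column of C is a scalar multiple of column 1 = [-3, -3, 3] (multipliers 1, -2, 4), so the columns span a one-dimensional space.
C ≠ 0, hence rank(C) = 1.
rank(C) = 1 < n = 3, so the pair (A, B) is not completely controllable.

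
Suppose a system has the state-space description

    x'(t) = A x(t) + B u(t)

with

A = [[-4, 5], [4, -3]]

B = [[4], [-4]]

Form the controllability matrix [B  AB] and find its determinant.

AB = [[-36], [28]]
Controllability matrix C = [B  AB] = [[4, -36], [-4, 28]]
det(C) = 4·28 - (-36)·(-4) = 112 - 144 = -32
Since det(C) ≠ 0, rank(C) = 2 and the system is completely controllable.

-32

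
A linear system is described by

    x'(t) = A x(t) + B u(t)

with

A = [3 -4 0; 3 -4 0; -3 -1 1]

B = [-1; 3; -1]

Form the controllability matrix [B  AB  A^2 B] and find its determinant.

AB = [[-15], [-15], [-1]]
A^2B = [[15], [15], [59]]
Controllability matrix C = [B  AB  A^2B] = [[-1, -15, 15], [3, -15, 15], [-1, -1, 59]]
Expanding along the first row, det(C) = (-1)·((-15)·59 - 15·(-1)) - (-15)·(3·59 - 15·(-1)) + 15·(3·(-1) - (-15)·(-1)) = (-1)·(-870) - (-15)·192 + 15·(-18) = 3480
Since det(C) ≠ 0, rank(C) = 3 and the system is completely controllable.

3480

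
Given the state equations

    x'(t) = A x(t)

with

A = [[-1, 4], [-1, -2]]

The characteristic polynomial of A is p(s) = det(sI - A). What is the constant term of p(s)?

For a 2×2 matrix, det(sI - A) = s^2 - (tr A)s + det A.
tr A = -3, det A = 6.
So p(s) = s^2 + 3s + 6.
The constant term is 6.

6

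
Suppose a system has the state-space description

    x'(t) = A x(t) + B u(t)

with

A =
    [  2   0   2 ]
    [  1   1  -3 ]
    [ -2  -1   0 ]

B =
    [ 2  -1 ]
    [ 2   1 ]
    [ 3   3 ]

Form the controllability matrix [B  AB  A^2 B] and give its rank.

AB = [[10, 4], [-5, -9], [-6, 1]]
A^2B = [[8, 10], [23, -8], [-15, 1]]
Controllability matrix C = [B  AB  A^2B] = [[2, -1, 10, 4, 8, 10], [2, 1, -5, -9, 23, -8], [3, 3, -6, 1, -15, 1]]
Take the 3×3 submatrix of C formed by columns 1, 2, 3: [[2, -1, 10], [2, 1, -5], [3, 3, -6]]. Its determinant is 2·(1·(-6) - (-5)·3) - (-1)·(2·(-6) - (-5)·3) + 10·(2·3 - 1·3) = 2·9 - (-1)·3 + 10·3 = 51 ≠ 0.
So rank(C) ≥ 3; since C has 3 rows, rank(C) = 3.
rank(C) = 3 = n, so the pair (A, B) is completely controllable.

3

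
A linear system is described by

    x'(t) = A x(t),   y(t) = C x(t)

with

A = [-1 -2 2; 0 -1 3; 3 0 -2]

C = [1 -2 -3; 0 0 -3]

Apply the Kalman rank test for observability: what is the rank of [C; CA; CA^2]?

CA = [[-10, 0, 2], [-9, 0, 6]]
CA^2 = [[16, 20, -24], [27, 18, -30]]
Observability matrix O = [C; CA; CA^2] = [[1, -2, -3], [0, 0, -3], [-10, 0, 2], [-9, 0, 6], [16, 20, -24], [27, 18, -30]]
Take the 3×3 submatrix of O formed by rows 1, 2, 3: [[1, -2, -3], [0, 0, -3], [-10, 0, 2]]. Its determinant is 1·(0·2 - (-3)·0) - (-2)·(0·2 - (-3)·(-10)) + (-3)·(0·0 - 0·(-10)) = 1·0 - (-2)·(-30) + (-3)·0 = -60 ≠ 0.
So rank(O) ≥ 3; since O has 3 columns, rank(O) = 3.
rank(O) = 3 = n, so the pair (A, C) is completely observable.

3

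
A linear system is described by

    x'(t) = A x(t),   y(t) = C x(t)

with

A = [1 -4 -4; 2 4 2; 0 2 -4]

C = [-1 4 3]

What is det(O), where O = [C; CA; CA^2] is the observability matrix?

-4302

CA = [[7, 26, 0]]
CA^2 = [[59, 76, 24]]
Observability matrix O = [C; CA; CA^2] = [[-1, 4, 3], [7, 26, 0], [59, 76, 24]]
Expanding along the first row, det(O) = (-1)·(26·24 - 0·76) - 4·(7·24 - 0·59) + 3·(7·76 - 26·59) = (-1)·624 - 4·168 + 3·(-1002) = -4302
Since det(O) ≠ 0, rank(O) = 3 and the system is completely observable.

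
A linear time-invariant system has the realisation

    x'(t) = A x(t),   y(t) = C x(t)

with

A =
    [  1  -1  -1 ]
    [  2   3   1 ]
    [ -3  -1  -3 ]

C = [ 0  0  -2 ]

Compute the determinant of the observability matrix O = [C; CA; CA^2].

40

CA = [[6, 2, 6]]
CA^2 = [[-8, -6, -22]]
Observability matrix O = [C; CA; CA^2] = [[0, 0, -2], [6, 2, 6], [-8, -6, -22]]
Expanding along the first row, det(O) = 0·(2·(-22) - 6·(-6)) - 0·(6·(-22) - 6·(-8)) + (-2)·(6·(-6) - 2·(-8)) = 0·(-8) - 0·(-84) + (-2)·(-20) = 40
Since det(O) ≠ 0, rank(O) = 3 and the system is completely observable.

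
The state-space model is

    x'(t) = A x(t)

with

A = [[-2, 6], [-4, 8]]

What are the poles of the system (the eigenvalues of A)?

2, 4

det(sI - A) = s^2 - (tr A)s + det A, with tr A = (-2) + 8 = 6 and det A = (-2)·8 - 6·(-4) = -16 - (-24) = 8.
So p(s) = det(sI - A) = s^2 - 6s + 8.
Factor s^2 - 6s + 8: two numbers with sum 6 and product 8 are 4 and 2, so s^2 - 6s + 8 = (s - 4)(s - 2).
Hence p(s) = (s - 4) (s - 2), with roots 2, 4.
At least one eigenvalue has non-negative real part, so the system is not asymptotically stable.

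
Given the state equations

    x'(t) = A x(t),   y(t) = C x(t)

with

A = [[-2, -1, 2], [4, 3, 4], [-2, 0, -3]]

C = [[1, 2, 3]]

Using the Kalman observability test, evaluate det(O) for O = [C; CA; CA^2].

CA = [[0, 5, 1]]
CA^2 = [[18, 15, 17]]
Observability matrix O = [C; CA; CA^2] = [[1, 2, 3], [0, 5, 1], [18, 15, 17]]
Expanding along the first row, det(O) = 1·(5·17 - 1·15) - 2·(0·17 - 1·18) + 3·(0·15 - 5·18) = 1·70 - 2·(-18) + 3·(-90) = -164
Since det(O) ≠ 0, rank(O) = 3 and the system is completely observable.

-164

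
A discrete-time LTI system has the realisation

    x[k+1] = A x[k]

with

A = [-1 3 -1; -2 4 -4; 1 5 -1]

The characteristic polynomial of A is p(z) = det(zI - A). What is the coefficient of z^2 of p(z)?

Expand det(zI - A) for the 3×3 matrix.
p(z) = z^3 - 2z^2 + 20z + 20.
(Check: constant term = det(-A) = (-1)^3 det A = 20; coefficient of z^2 = -tr A = -2.)
The coefficient of z^2 is -2.

-2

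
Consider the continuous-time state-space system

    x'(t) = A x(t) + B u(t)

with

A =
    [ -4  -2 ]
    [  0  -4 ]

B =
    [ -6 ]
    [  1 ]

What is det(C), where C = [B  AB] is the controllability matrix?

2

AB = [[22], [-4]]
Controllability matrix C = [B  AB] = [[-6, 22], [1, -4]]
det(C) = (-6)·(-4) - 22·1 = 24 - 22 = 2
Since det(C) ≠ 0, rank(C) = 2 and the system is completely controllable.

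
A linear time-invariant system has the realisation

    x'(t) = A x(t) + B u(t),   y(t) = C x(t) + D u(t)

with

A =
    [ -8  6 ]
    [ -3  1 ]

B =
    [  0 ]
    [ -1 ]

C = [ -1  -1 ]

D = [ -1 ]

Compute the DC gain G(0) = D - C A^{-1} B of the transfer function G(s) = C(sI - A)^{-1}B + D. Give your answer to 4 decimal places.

G(0) = C(-A)^{-1}B + D = -C A^{-1} B + D.
det A = 10, so A^{-1} = (1/10)·adj(A) = [[1/10, -3/5], [3/10, -4/5]]
A^{-1} B = [3/5, 4/5]^T
C A^{-1} B = -7/5
G(0) = D - C A^{-1} B = -1 - (-7/5) = 2/5 ≈ 0.4000

0.4000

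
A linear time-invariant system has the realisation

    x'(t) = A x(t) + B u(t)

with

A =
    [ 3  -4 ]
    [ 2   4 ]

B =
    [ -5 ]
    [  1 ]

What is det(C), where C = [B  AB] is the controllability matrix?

49

AB = [[-19], [-6]]
Controllability matrix C = [B  AB] = [[-5, -19], [1, -6]]
det(C) = (-5)·(-6) - (-19)·1 = 30 - (-19) = 49
Since det(C) ≠ 0, rank(C) = 2 and the system is completely controllable.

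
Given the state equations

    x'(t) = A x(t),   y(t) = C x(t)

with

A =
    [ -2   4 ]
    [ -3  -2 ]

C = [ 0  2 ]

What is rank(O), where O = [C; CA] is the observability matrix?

CA = [[-6, -4]]
Observability matrix O = [C; CA] = [[0, 2], [-6, -4]]
det(O) = 0·(-4) - 2·(-6) = 0 - (-12) = 12 ≠ 0, so rank(O) = 2.
rank(O) = 2 = n, so the pair (A, C) is completely observable.

2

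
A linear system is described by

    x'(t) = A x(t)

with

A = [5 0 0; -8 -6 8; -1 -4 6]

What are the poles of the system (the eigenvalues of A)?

-2, 2, 5

det(sI - A) = s^3 - (tr A)s^2 + (M11 + M22 + M33)s - det A, where Mii is the 2×2 principal minor of A obtained by deleting row i and column i.
tr A = 5 + (-6) + 6 = 5; M11 = (-6)·6 - 8·(-4) = -36 - (-32) = -4; M22 = 5·6 - 0·(-1) = 30 - 0 = 30; M33 = 5·(-6) - 0·(-8) = -30 - 0 = -30; sum of minors = -4.
det A = 5·((-6)·6 - 8·(-4)) - 0·((-8)·6 - 8·(-1)) + 0·((-8)·(-4) - (-6)·(-1)) = 5·(-4) - 0·(-40) + 0·26 = -20.
So p(s) = det(sI - A) = s^3 - 5s^2 - 4s + 20.
Rational-root test: any integer root divides 20. Testing small divisors, s = -2 works: p(-2) = -8 + (-20) + 8 + 20 = 0, so (s + 2) is a factor.
Dividing, p(s) = (s + 2)(s^2 - 7s + 10).
Factor s^2 - 7s + 10: two numbers with sum 7 and product 10 are 5 and 2, so s^2 - 7s + 10 = (s - 5)(s - 2).
Hence p(s) = (s - 5) (s - 2) (s + 2), with roots -2, 2, 5.
At least one eigenvalue has non-negative real part, so the system is not asymptotically stable.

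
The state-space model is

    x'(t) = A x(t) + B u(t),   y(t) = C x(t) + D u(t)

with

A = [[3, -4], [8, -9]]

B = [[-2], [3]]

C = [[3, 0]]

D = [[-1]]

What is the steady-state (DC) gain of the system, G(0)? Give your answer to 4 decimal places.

G(0) = C(-A)^{-1}B + D = -C A^{-1} B + D.
det A = 5, so A^{-1} = (1/5)·adj(A) = [[-9/5, 4/5], [-8/5, 3/5]]
A^{-1} B = [6, 5]^T
C A^{-1} B = 18
G(0) = D - C A^{-1} B = -1 - (18) = -19

-19.0000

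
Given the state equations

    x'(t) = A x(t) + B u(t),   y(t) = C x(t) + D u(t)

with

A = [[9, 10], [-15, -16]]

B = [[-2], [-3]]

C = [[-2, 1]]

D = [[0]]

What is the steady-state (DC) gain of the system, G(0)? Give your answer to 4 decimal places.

30.1667

G(0) = C(-A)^{-1}B + D = -C A^{-1} B + D.
det A = 6, so A^{-1} = (1/6)·adj(A) = [[-8/3, -5/3], [5/2, 3/2]]
A^{-1} B = [31/3, -19/2]^T
C A^{-1} B = -181/6
G(0) = D - C A^{-1} B = 0 - (-181/6) = 181/6 ≈ 30.1667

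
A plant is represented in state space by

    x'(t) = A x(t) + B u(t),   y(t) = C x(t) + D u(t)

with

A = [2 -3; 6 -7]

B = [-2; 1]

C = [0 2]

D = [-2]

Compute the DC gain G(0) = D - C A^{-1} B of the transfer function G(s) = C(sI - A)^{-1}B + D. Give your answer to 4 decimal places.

-9.0000

G(0) = C(-A)^{-1}B + D = -C A^{-1} B + D.
det A = 4, so A^{-1} = (1/4)·adj(A) = [[-7/4, 3/4], [-3/2, 1/2]]
A^{-1} B = [17/4, 7/2]^T
C A^{-1} B = 7
G(0) = D - C A^{-1} B = -2 - (7) = -9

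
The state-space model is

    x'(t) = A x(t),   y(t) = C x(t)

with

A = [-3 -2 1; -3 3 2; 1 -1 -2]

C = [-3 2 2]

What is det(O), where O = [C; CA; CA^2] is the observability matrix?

CA = [[5, 10, -3]]
CA^2 = [[-48, 23, 31]]
Observability matrix O = [C; CA; CA^2] = [[-3, 2, 2], [5, 10, -3], [-48, 23, 31]]
Expanding along the first row, det(O) = (-3)·(10·31 - (-3)·23) - 2·(5·31 - (-3)·(-48)) + 2·(5·23 - 10·(-48)) = (-3)·379 - 2·11 + 2·595 = 31
Since det(O) ≠ 0, rank(O) = 3 and the system is completely observable.

31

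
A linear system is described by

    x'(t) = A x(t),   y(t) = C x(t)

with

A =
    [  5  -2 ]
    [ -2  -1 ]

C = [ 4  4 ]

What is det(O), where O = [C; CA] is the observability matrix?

CA = [[12, -12]]
Observability matrix O = [C; CA] = [[4, 4], [12, -12]]
det(O) = 4·(-12) - 4·12 = -48 - 48 = -96
Since det(O) ≠ 0, rank(O) = 2 and the system is completely observable.

-96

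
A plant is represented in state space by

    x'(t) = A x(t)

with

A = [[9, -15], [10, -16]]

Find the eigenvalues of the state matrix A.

-6, -1

det(sI - A) = s^2 - (tr A)s + det A, with tr A = 9 + (-16) = -7 and det A = 9·(-16) - (-15)·10 = -144 - (-150) = 6.
So p(s) = det(sI - A) = s^2 + 7s + 6.
Factor s^2 + 7s + 6: two numbers with sum -7 and product 6 are -1 and -6, so s^2 + 7s + 6 = (s + 1)(s + 6).
Hence p(s) = (s + 1) (s + 6), with roots -6, -1.
All eigenvalues have negative real part, so the system is asymptotically stable.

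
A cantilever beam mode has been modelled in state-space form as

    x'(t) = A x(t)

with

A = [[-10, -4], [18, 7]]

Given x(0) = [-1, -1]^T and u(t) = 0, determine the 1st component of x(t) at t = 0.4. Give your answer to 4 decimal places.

det(sI - A) = s^2 - (tr A)s + det A, with tr A = (-10) + 7 = -3 and det A = (-10)·7 - (-4)·18 = -70 - (-72) = 2.
So p(s) = det(sI - A) = s^2 + 3s + 2.
Factor s^2 + 3s + 2: two numbers with sum -3 and product 2 are -1 and -2, so s^2 + 3s + 2 = (s + 1)(s + 2).
Hence p(s) = (s + 1) (s + 2), with roots -2, -1.
The eigenvalues -2, -1 are distinct and real, so A is diagonalisable and x(t) = e^{At} x(0) = V diag(e^{λ_i t}) V^{-1} x(0), where the columns of V are the eigenvectors.
λ = -2: A - (-2)I = [[-8, -4], [18, 9]]. Row 1 gives (-8)·v1 + (-4)·v2 = 0, so take v_1 = [1, -2]^T.
λ = -1: A - (-1)I = [[-9, -4], [18, 8]]. Row 1 gives (-9)·v1 + (-4)·v2 = 0, so take v_2 = [-4, 9]^T.
V = [v_1 v_2] = [[1, -4], [-2, 9]] has det V = 1, so V^{-1} = adj(V)/det V = [[9, 4], [2, 1]].
Modal coordinates z(0) = V^{-1} x(0): 9·(-1) + 4·(-1) = -13; 2·(-1) + 1·(-1) = -3; so z(0) = [-13, -3]^T.
x_1(t) = Σ_i (v_i)_1 · z_i(0) · e^{λ_i t} (row 1 of V times the modal terms).
x_1(0.4) = 1·(-13)·e^{-2·0.4} + (-4)·(-3)·e^{-1·0.4} = (-13)·0.449329 + 12·0.670320 = 2.2026.

2.2026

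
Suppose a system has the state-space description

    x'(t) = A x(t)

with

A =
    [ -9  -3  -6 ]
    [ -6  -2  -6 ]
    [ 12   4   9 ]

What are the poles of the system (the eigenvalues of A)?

det(sI - A) = s^3 - (tr A)s^2 + (M11 + M22 + M33)s - det A, where Mii is the 2×2 principal minor of A obtained by deleting row i and column i.
tr A = (-9) + (-2) + 9 = -2; M11 = (-2)·9 - (-6)·4 = -18 - (-24) = 6; M22 = (-9)·9 - (-6)·12 = -81 - (-72) = -9; M33 = (-9)·(-2) - (-3)·(-6) = 18 - 18 = 0; sum of minors = -3.
det A = (-9)·((-2)·9 - (-6)·4) - (-3)·((-6)·9 - (-6)·12) + (-6)·((-6)·4 - (-2)·12) = (-9)·6 - (-3)·18 + (-6)·0 = 0.
So p(s) = det(sI - A) = s^3 + 2s^2 - 3s.
The constant term is 0, so p(s) = s(s^2 + 2s - 3).
Factor s^2 + 2s - 3: two numbers with sum -2 and product -3 are 1 and -3, so s^2 + 2s - 3 = (s - 1)(s + 3).
Hence p(s) = s (s - 1) (s + 3), with roots -3, 0, 1.
At least one eigenvalue has non-negative real part, so the system is not asymptotically stable.

-3, 0, 1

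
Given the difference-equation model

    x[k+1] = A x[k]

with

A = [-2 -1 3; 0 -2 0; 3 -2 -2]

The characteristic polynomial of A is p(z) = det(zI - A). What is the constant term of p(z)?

Expand det(zI - A) for the 3×3 matrix.
p(z) = z^3 + 6z^2 + 3z - 10.
(Check: constant term = det(-A) = (-1)^3 det A = -10; coefficient of z^2 = -tr A = 6.)
The constant term is -10.

-10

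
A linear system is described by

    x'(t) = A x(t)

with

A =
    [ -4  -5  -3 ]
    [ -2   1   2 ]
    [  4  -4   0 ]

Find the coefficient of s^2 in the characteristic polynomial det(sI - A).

3

Expand det(sI - A) for the 3×3 matrix.
p(s) = s^3 + 3s^2 + 6s + 84.
(Check: constant term = det(-A) = (-1)^3 det A = 84; coefficient of s^2 = -tr A = 3.)
The coefficient of s^2 is 3.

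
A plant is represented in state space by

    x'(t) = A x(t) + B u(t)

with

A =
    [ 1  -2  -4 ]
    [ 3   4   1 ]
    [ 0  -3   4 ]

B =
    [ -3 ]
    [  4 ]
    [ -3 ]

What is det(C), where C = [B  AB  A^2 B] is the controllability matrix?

AB = [[1], [4], [-24]]
A^2B = [[89], [-5], [-108]]
Controllability matrix C = [B  AB  A^2B] = [[-3, 1, 89], [4, 4, -5], [-3, -24, -108]]
Expanding along the first row, det(C) = (-3)·(4·(-108) - (-5)·(-24)) - 1·(4·(-108) - (-5)·(-3)) + 89·(4·(-24) - 4·(-3)) = (-3)·(-552) - 1·(-447) + 89·(-84) = -5373
Since det(C) ≠ 0, rank(C) = 3 and the system is completely controllable.

-5373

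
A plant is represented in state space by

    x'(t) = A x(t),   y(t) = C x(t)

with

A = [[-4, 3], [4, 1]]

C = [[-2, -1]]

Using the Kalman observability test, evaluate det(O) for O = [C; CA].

CA = [[4, -7]]
Observability matrix O = [C; CA] = [[-2, -1], [4, -7]]
det(O) = (-2)·(-7) - (-1)·4 = 14 - (-4) = 18
Since det(O) ≠ 0, rank(O) = 2 and the system is completely observable.

18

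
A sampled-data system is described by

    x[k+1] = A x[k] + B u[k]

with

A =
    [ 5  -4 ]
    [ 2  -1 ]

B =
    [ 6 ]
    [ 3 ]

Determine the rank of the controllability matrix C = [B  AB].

AB = [[18], [9]]
Controllability matrix C = [B  AB] = [[6, 18], [3, 9]]
Every column of C is a scalar multiple of column 1 = [6, 3] (multipliers 1, 3), so the columns span a one-dimensional space.
C ≠ 0, hence rank(C) = 1.
rank(C) = 1 < n = 2, so the pair (A, B) is not completely controllable.

1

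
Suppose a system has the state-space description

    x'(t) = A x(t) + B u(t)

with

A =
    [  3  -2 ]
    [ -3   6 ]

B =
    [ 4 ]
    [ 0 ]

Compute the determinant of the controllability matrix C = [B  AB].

-48

AB = [[12], [-12]]
Controllability matrix C = [B  AB] = [[4, 12], [0, -12]]
det(C) = 4·(-12) - 12·0 = -48 - 0 = -48
Since det(C) ≠ 0, rank(C) = 2 and the system is completely controllable.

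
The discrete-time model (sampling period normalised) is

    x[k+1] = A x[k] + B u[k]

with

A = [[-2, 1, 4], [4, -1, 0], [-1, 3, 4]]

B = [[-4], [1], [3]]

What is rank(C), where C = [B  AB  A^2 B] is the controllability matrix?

3

AB = [[21], [-17], [19]]
A^2B = [[17], [101], [4]]
Controllability matrix C = [B  AB  A^2B] = [[-4, 21, 17], [1, -17, 101], [3, 19, 4]]
det(C) = (-4)·((-17)·4 - 101·19) - 21·(1·4 - 101·3) + 17·(1·19 - (-17)·3) = (-4)·(-1987) - 21·(-299) + 17·70 = 15417 ≠ 0, so rank(C) = 3.
rank(C) = 3 = n, so the pair (A, B) is completely controllable.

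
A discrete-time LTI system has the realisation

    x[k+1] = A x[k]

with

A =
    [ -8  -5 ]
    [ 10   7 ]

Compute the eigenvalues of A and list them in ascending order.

-3, 2

det(zI - A) = z^2 - (tr A)z + det A, with tr A = (-8) + 7 = -1 and det A = (-8)·7 - (-5)·10 = -56 - (-50) = -6.
So p(z) = det(zI - A) = z^2 + z - 6.
Factor z^2 + z - 6: two numbers with sum -1 and product -6 are 2 and -3, so z^2 + z - 6 = (z - 2)(z + 3).
Hence p(z) = (z - 2) (z + 3), with roots -3, 2.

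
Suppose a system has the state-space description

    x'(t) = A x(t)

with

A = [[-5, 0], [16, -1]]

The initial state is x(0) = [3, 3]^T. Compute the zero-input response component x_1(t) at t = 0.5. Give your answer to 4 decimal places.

0.2463

det(sI - A) = s^2 - (tr A)s + det A, with tr A = (-5) + (-1) = -6 and det A = (-5)·(-1) - 0·16 = 5 - 0 = 5.
So p(s) = det(sI - A) = s^2 + 6s + 5.
Factor s^2 + 6s + 5: two numbers with sum -6 and product 5 are -1 and -5, so s^2 + 6s + 5 = (s + 1)(s + 5).
Hence p(s) = (s + 1) (s + 5), with roots -5, -1.
The eigenvalues -5, -1 are distinct and real, so A is diagonalisable and x(t) = e^{At} x(0) = V diag(e^{λ_i t}) V^{-1} x(0), where the columns of V are the eigenvectors.
λ = -5: A - (-5)I = [[0, 0], [16, 4]]. Row 2 gives 16·v1 + 4·v2 = 0, so take v_1 = [1, -4]^T.
λ = -1: A - (-1)I = [[-4, 0], [16, 0]]. Row 1 gives (-4)·v1 + 0·v2 = 0, so take v_2 = [0, 1]^T.
V = [v_1 v_2] = [[1, 0], [-4, 1]] has det V = 1, so V^{-1} = adj(V)/det V = [[1, 0], [4, 1]].
Modal coordinates z(0) = V^{-1} x(0): 1·3 + 0·3 = 3; 4·3 + 1·3 = 15; so z(0) = [3, 15]^T.
x_1(t) = Σ_i (v_i)_1 · z_i(0) · e^{λ_i t} (row 1 of V times the modal terms).
x_1(0.5) = 1·3·e^{-5·0.5} + 0·15·e^{-1·0.5} = 3·0.082085 + 0·0.606531 = 0.2463.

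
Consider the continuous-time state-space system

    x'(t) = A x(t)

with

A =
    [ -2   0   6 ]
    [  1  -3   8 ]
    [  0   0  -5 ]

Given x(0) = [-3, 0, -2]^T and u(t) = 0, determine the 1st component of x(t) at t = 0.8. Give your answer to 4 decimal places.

det(sI - A) = s^3 - (tr A)s^2 + (M11 + M22 + M33)s - det A, where Mii is the 2×2 principal minor of A obtained by deleting row i and column i.
tr A = (-2) + (-3) + (-5) = -10; M11 = (-3)·(-5) - 8·0 = 15 - 0 = 15; M22 = (-2)·(-5) - 6·0 = 10 - 0 = 10; M33 = (-2)·(-3) - 0·1 = 6 - 0 = 6; sum of minors = 31.
det A = (-2)·((-3)·(-5) - 8·0) - 0·(1·(-5) - 8·0) + 6·(1·0 - (-3)·0) = (-2)·15 - 0·(-5) + 6·0 = -30.
So p(s) = det(sI - A) = s^3 + 10s^2 + 31s + 30.
Rational-root test: any integer root divides 30. Testing small divisors, s = -2 works: p(-2) = -8 + 40 + (-62) + 30 = 0, so (s + 2) is a factor.
Dividing, p(s) = (s + 2)(s^2 + 8s + 15).
Factor s^2 + 8s + 15: two numbers with sum -8 and product 15 are -3 and -5, so s^2 + 8s + 15 = (s + 3)(s + 5).
Hence p(s) = (s + 2) (s + 3) (s + 5), with roots -5, -3, -2.
The eigenvalues -5, -3, -2 are distinct and real, so A is diagonalisable and x(t) = e^{At} x(0) = V diag(e^{λ_i t}) V^{-1} x(0), where the columns of V are the eigenvectors.
λ = -5: A - (-5)I = [[3, 0, 6], [1, 2, 8], [0, 0, 0]]. v must be orthogonal to every row; (row 1) × (row 2) = [-12, -18, 6], so take v_1 = [-2, -3, 1]^T.
λ = -3: A - (-3)I = [[1, 0, 6], [1, 0, 8], [0, 0, -2]]. v must be orthogonal to every row; (row 1) × (row 2) = [0, -2, 0], so take v_2 = [0, 1, 0]^T.
λ = -2: A - (-2)I = [[0, 0, 6], [1, -1, 8], [0, 0, -3]]. v must be orthogonal to every row; (row 1) × (row 2) = [6, 6, 0], so take v_3 = [1, 1, 0]^T.
V = [v_1 v_2 v_3] = [[-2, 0, 1], [-3, 1, 1], [1, 0, 0]] has det V = -1, so V^{-1} = adj(V)/det V = [[0, 0, 1], [-1, 1, 1], [1, 0, 2]].
Modal coordinates z(0) = V^{-1} x(0): 0·(-3) + 0·0 + 1·(-2) = -2; (-1)·(-3) + 1·0 + 1·(-2) = 1; 1·(-3) + 0·0 + 2·(-2) = -7; so z(0) = [-2, 1, -7]^T.
x_1(t) = Σ_i (v_i)_1 · z_i(0) · e^{λ_i t} (row 1 of V times the modal terms).
x_1(0.8) = (-2)·(-2)·e^{-5·0.8} + 0·1·e^{-3·0.8} + 1·(-7)·e^{-2·0.8} = 4·0.018316 + 0·0.090718 + (-7)·0.201897 = -1.3400.

-1.3400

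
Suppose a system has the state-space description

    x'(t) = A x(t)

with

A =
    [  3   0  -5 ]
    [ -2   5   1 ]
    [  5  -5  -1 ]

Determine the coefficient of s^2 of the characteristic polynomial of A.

Expand det(sI - A) for the 3×3 matrix.
p(s) = s^3 - 7s^2 + 37s - 75.
(Check: constant term = det(-A) = (-1)^3 det A = -75; coefficient of s^2 = -tr A = -7.)
The coefficient of s^2 is -7.

-7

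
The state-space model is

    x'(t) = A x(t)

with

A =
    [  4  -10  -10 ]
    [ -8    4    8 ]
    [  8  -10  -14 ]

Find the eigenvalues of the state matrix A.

-6, -4, 4

det(sI - A) = s^3 - (tr A)s^2 + (M11 + M22 + M33)s - det A, where Mii is the 2×2 principal minor of A obtained by deleting row i and column i.
tr A = 4 + 4 + (-14) = -6; M11 = 4·(-14) - 8·(-10) = -56 - (-80) = 24; M22 = 4·(-14) - (-10)·8 = -56 - (-80) = 24; M33 = 4·4 - (-10)·(-8) = 16 - 80 = -64; sum of minors = -16.
det A = 4·(4·(-14) - 8·(-10)) - (-10)·((-8)·(-14) - 8·8) + (-10)·((-8)·(-10) - 4·8) = 4·24 - (-10)·48 + (-10)·48 = 96.
So p(s) = det(sI - A) = s^3 + 6s^2 - 16s - 96.
Rational-root test: any integer root divides -96. Testing small divisors, s = -4 works: p(-4) = -64 + 96 + 64 + (-96) = 0, so (s + 4) is a factor.
Dividing, p(s) = (s + 4)(s^2 + 2s - 24).
Factor s^2 + 2s - 24: two numbers with sum -2 and product -24 are 4 and -6, so s^2 + 2s - 24 = (s - 4)(s + 6).
Hence p(s) = (s - 4) (s + 4) (s + 6), with roots -6, -4, 4.
At least one eigenvalue has non-negative real part, so the system is not asymptotically stable.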